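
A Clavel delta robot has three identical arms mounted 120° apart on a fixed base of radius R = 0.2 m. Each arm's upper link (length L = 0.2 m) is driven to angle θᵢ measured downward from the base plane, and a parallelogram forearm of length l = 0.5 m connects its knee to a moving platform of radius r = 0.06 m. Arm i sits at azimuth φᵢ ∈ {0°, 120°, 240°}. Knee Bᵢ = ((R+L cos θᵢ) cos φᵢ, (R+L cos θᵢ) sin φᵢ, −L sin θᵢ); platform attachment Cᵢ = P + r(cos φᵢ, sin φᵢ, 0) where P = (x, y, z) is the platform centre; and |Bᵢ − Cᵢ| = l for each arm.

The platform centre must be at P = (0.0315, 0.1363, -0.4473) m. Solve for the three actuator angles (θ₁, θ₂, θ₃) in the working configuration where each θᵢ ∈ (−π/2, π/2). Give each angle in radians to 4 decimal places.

θ₁ = 0.3492, θ₂ = 0.0875, θ₃ = 0.8729

φ1=0.0° → target in arm frame (0.0315, 0.1363)
  e−x'=0.1085;  (l²−L²−(e−x')²−y'²−z²)/2L = -0.0511
  √(A²+B²)=0.4603;  θ1 = -1.3328+1.6820 ≈ 0.3492
φ2=120.0° → target in arm frame (0.1023, -0.0954)
  A=0.0377, B=-0.4473, C=(l²−L²−A²−y'²−z²)/(2L)=-0.0015
  θ2 = atan2(B,A) + arccos(C/0.4489) = 0.0875
rotate P by −φ3: (-0.1338, -0.0409, -0.4473)
  A=0.2738, B=-0.4473, C=(l²−L²−A²−y'²−z²)/(2L)=-0.1668
  θ3 = atan2(B,A) + arccos(C/0.5244) = 0.8729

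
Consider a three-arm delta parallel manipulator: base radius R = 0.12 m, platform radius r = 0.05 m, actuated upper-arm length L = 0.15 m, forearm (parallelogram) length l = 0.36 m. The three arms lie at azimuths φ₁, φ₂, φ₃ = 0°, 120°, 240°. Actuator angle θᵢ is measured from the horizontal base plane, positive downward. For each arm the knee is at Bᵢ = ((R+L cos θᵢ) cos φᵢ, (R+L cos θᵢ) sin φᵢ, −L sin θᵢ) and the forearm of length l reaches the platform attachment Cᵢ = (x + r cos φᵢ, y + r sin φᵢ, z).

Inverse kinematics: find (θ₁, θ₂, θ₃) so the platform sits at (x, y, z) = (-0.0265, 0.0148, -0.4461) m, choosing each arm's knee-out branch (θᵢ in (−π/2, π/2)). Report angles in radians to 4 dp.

θ₁ = 1.0473, θ₂ = 0.8730, θ₃ = 0.9600

φ1=0.0° → target in arm frame (-0.0265, 0.0148)
  A=0.0965, B=-0.4461, C=(l²−L²−A²−y'²−z²)/(2L)=-0.3381
  γ=atan2(-0.4461,0.0965)=-1.3578;  ψ=arccos(-0.7408)=2.4051;  θ1=γ+ψ≈1.0473
rotate P by −φ2: (0.0261, 0.0155, -0.4461)
  e−x'=0.0439;  (l²−L²−(e−x')²−y'²−z²)/2L = -0.3136
  √(A²+B²)=0.4483;  θ2 = -1.4726+2.3456 ≈ 0.8730
arm 3 (φ=240.0°): x'=0.0004, y'=-0.0303
  A=0.0696, B=-0.4461, C=(l²−L²−A²−y'²−z²)/(2L)=-0.3256
  γ=atan2(-0.4461,0.0696)=-1.4161;  ψ=arccos(-0.7211)=2.3761;  θ3=γ+ψ≈0.9600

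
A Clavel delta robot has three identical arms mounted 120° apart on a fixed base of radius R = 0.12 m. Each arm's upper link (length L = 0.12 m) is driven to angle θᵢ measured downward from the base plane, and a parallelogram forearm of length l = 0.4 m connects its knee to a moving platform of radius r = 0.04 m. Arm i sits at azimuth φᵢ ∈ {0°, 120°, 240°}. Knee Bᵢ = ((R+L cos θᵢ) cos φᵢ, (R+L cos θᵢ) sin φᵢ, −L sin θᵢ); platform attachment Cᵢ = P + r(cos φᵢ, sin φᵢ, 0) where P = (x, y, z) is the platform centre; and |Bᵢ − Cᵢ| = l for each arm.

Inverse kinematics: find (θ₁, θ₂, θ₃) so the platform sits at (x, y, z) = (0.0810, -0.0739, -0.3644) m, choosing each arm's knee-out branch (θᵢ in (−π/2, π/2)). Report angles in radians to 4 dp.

θ₁ = -0.0869, θ₂ = 0.6985, θ₃ = 0.1747

φ1=0.0° → target in arm frame (0.0810, -0.0739)
  e−x'=-0.0010;  (l²−L²−(e−x')²−y'²−z²)/2L = 0.0306
  γ=atan2(-0.3644,-0.0010)=-1.5735;  ψ=arccos(0.0840)=1.4867;  θ1=γ+ψ≈-0.0869
arm 2 (φ=120.0°): x'=-0.1045, y'=-0.0332
  A cos θ + B sin θ = C:  0.1845·cos θ + -0.3644·sin θ = -0.0930
  √(A²+B²)=0.4084;  θ2 = -1.1021+1.8006 ≈ 0.6985
rotate P by −φ3: (0.0235, 0.1071, -0.3644)
  A=0.0565, B=-0.3644, C=(l²−L²−A²−y'²−z²)/(2L)=-0.0077
  γ=atan2(-0.3644,0.0565)=-1.4170;  ψ=arccos(-0.0209)=1.5917;  θ3=γ+ψ≈0.1747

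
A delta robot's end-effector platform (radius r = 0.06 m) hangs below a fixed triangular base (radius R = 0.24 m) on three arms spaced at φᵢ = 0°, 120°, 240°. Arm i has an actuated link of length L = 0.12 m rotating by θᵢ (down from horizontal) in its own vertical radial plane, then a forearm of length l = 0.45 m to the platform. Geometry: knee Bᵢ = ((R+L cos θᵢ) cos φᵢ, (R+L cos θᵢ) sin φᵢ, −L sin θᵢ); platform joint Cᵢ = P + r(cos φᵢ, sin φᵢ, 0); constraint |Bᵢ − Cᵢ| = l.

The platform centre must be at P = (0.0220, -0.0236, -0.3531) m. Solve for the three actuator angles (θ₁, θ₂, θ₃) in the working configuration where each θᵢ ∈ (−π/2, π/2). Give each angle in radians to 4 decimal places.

θ₁ = 0.0002, θ₂ = 0.3495, θ₃ = 0.0874

rotate P by −φ1: (0.0220, -0.0236, -0.3531)
  A=0.1580, B=-0.3531, C=(l²−L²−A²−y'²−z²)/(2L)=0.1579
  γ=atan2(-0.3531,0.1580)=-1.1501;  ψ=arccos(0.4082)=1.1503;  θ1=γ+ψ≈0.0002
φ2=120.0° → target in arm frame (-0.0314, -0.0073)
  A cos θ + B sin θ = C:  0.2114·cos θ + -0.3531·sin θ = 0.0778
  √(A²+B²)=0.4116;  θ2 = -1.0313+1.3807 ≈ 0.3495
φ3=240.0° → target in arm frame (0.0094, 0.0309)
  A cos θ + B sin θ = C:  0.1706·cos θ + -0.3531·sin θ = 0.1391
  √(A²+B²)=0.3921;  θ3 = -1.1208+1.2083 ≈ 0.0874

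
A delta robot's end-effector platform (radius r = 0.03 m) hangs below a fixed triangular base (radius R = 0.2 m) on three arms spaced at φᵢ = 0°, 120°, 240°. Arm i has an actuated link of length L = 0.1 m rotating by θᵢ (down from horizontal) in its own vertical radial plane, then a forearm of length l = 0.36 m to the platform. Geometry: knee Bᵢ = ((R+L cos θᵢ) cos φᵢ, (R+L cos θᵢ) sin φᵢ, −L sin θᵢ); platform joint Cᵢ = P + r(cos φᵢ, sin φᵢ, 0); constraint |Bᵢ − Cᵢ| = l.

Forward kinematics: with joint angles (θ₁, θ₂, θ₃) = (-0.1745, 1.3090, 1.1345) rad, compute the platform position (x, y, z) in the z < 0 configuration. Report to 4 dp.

arm 1 at φ=0.0°: (R−r)+L cos θ1 = 0.2685;  S1 = (0.2685, 0.0000, 0.0174)
S2 = (0.1959·cos120.0°, 0.1959·sin120.0°, -0.0966) = (-0.0979, 0.1696, -0.0966)
φ3=240.0°: virtual centre (-0.1061, -0.1838, -0.0906), radius l
subtract pairs → two planes through P
[-0.7328 0.3393 -0.2279]·P = -0.0247;  [-0.7492 -0.3676 -0.2160]·P = -0.0191
Cramer: x(z) = 0.0297-0.3000z;  y(z) = -0.0086+0.0238z
quadratic in z: (1.0905)z²+(0.1081)z+(-0.0722)=0, √Δ=0.5716 → z ∈ {-0.3116, 0.2125}; z = -0.3116 (taking z<0)
x = 0.1232, y = -0.0160

(0.1232, -0.0160, -0.3116)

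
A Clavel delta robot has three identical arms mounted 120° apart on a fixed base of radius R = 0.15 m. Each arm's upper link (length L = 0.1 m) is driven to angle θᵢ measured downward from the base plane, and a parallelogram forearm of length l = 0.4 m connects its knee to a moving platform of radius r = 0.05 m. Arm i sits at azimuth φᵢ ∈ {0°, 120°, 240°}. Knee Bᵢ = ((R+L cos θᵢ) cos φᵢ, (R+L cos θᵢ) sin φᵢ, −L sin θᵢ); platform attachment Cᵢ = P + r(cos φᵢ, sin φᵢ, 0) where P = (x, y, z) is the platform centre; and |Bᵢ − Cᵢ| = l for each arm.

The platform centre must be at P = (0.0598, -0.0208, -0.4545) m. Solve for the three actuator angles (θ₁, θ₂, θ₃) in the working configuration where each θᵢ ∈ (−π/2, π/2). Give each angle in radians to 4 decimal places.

arm 1 (φ=0.0°): x'=0.0598, y'=-0.0208
  A cos θ + B sin θ = C:  0.0402·cos θ + -0.4545·sin θ = -0.2931
  θ1 = atan2(B,A) + arccos(C/0.4563) = 0.7858
arm 2 (φ=120.0°): x'=-0.0479, y'=-0.0414
  A=0.1479, B=-0.4545, C=(l²−L²−A²−y'²−z²)/(2L)=-0.4008
  θ2 = atan2(B,A) + arccos(C/0.4780) = 1.3093
arm 3 (φ=240.0°): x'=-0.0119, y'=0.0622
  e−x'=0.1119;  (l²−L²−(e−x')²−y'²−z²)/2L = -0.3648
  √(A²+B²)=0.4681;  θ3 = -1.3294+2.4644 ≈ 1.1350

θ₁ = 0.7858, θ₂ = 1.3093, θ₃ = 1.1350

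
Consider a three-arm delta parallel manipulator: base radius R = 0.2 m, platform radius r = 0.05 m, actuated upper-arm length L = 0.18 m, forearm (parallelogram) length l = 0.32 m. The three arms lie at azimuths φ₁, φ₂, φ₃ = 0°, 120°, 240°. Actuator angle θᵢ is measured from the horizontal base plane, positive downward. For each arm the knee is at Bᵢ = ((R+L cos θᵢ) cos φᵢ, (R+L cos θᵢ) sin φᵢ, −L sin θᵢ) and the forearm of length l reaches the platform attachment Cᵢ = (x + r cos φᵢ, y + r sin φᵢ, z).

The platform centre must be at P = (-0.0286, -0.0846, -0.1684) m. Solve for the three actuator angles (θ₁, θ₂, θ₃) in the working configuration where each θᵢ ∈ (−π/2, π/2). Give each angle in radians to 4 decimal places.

θ₁ = 0.7855, θ₂ = 0.9601, θ₃ = -0.2625

rotate P by −φ1: (-0.0286, -0.0846, -0.1684)
  e−x'=0.1786;  (l²−L²−(e−x')²−y'²−z²)/2L = 0.0072
  γ=atan2(-0.1684,0.1786)=-0.7560;  ψ=arccos(0.0293)=1.5415;  θ1=γ+ψ≈0.7855
φ2=120.0° → target in arm frame (-0.0590, 0.0671)
  e−x'=0.2090;  (l²−L²−(e−x')²−y'²−z²)/2L = -0.0181
  θ2 = atan2(B,A) + arccos(C/0.2684) = 0.9601
arm 3 (φ=240.0°): x'=0.0876, y'=0.0175
  A=0.0624, B=-0.1684, C=(l²−L²−A²−y'²−z²)/(2L)=0.1040
  θ3 = atan2(B,A) + arccos(C/0.1796) = -0.2625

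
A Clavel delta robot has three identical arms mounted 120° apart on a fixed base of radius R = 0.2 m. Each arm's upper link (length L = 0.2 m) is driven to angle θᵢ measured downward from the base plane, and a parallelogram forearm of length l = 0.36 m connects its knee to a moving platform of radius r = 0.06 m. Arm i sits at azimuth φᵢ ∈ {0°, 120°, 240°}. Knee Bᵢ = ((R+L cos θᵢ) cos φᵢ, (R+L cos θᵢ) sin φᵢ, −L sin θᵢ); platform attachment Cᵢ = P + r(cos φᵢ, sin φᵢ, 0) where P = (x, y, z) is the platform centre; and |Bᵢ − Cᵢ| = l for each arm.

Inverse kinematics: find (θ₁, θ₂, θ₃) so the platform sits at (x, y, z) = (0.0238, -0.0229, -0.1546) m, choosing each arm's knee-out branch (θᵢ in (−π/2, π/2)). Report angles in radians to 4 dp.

θ₁ = -0.0869, θ₂ = 0.4363, θ₃ = 0.0874

rotate P by −φ1: (0.0238, -0.0229, -0.1546)
  A cos θ + B sin θ = C:  0.1162·cos θ + -0.1546·sin θ = 0.1292
  θ1 = atan2(B,A) + arccos(C/0.1934) = -0.0869
arm 2 (φ=120.0°): x'=-0.0317, y'=-0.0092
  A cos θ + B sin θ = C:  0.1717·cos θ + -0.1546·sin θ = 0.0903
  θ2 = atan2(B,A) + arccos(C/0.2311) = 0.4363
rotate P by −φ3: (0.0079, 0.0321, -0.1546)
  e−x'=0.1321;  (l²−L²−(e−x')²−y'²−z²)/2L = 0.1181
  θ3 = atan2(B,A) + arccos(C/0.2033) = 0.0874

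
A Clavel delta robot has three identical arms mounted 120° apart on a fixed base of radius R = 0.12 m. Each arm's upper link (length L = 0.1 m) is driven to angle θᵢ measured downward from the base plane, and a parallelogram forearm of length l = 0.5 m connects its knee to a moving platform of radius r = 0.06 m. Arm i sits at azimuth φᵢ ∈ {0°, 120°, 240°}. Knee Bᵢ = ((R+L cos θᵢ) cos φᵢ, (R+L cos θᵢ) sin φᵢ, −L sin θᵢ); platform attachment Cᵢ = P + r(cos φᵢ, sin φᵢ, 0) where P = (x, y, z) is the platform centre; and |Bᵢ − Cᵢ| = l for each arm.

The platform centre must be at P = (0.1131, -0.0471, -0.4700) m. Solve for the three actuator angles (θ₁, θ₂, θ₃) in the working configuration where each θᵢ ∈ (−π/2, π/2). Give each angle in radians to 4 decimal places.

rotate P by −φ1: (0.1131, -0.0471, -0.4700)
  e−x'=-0.0531;  (l²−L²−(e−x')²−y'²−z²)/2L = 0.0703
  γ=atan2(-0.4700,-0.0531)=-1.6833;  ψ=arccos(0.1486)=1.4216;  θ1=γ+ψ≈-0.2617
arm 2 (φ=120.0°): x'=-0.0973, y'=-0.0744
  A=0.1573, B=-0.4700, C=(l²−L²−A²−y'²−z²)/(2L)=-0.0560
  √(A²+B²)=0.4956;  θ2 = -1.2478+1.6839 ≈ 0.4362
φ3=240.0° → target in arm frame (-0.0158, 0.1215)
  A=0.0758, B=-0.4700, C=(l²−L²−A²−y'²−z²)/(2L)=-0.0070
  θ3 = atan2(B,A) + arccos(C/0.4761) = 0.1745

θ₁ = -0.2617, θ₂ = 0.4362, θ₃ = 0.1745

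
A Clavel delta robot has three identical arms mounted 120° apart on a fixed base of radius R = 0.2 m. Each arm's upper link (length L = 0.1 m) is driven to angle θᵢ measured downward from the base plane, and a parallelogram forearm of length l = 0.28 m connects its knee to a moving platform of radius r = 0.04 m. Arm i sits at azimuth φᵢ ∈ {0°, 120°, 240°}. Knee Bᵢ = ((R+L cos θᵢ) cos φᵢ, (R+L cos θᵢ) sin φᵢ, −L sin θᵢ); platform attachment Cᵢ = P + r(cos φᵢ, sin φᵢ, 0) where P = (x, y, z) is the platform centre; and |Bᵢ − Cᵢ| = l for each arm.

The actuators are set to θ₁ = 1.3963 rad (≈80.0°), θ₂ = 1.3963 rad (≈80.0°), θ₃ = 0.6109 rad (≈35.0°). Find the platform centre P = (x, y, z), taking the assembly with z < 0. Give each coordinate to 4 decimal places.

arm 1 at φ=0.0°: e+L cos θ1 = 0.1774;  O1 = (0.1774, 0.0000, -0.0985)
O2 = (0.1774·cos120.0°, 0.1774·sin120.0°, -0.0985) = (-0.0887, 0.1536, -0.0985)
arm 3 at φ=240.0°: e+L cos θ3 = 0.2419;  O3 = (-0.1210, -0.2095, -0.0574)
|O₂|²−|O₁|² = 0.0000;  |O₃|²−|O₁|² = 0.0207
plane₁₂: -0.5321x+0.3072y+0.0000z = 0.0000
det = 0.4062;  x = -0.0156+0.0622z,  y = -0.0271+0.1077z
sphere 1 gives Az²+Bz+C=0 with A=1.0155, B=0.1671, C=-0.0307;  B²−4AC=0.1527;  roots -0.2747, 0.1101;  negative root z = -0.2747
x = -0.0327, y = -0.0566

(-0.0327, -0.0566, -0.2747)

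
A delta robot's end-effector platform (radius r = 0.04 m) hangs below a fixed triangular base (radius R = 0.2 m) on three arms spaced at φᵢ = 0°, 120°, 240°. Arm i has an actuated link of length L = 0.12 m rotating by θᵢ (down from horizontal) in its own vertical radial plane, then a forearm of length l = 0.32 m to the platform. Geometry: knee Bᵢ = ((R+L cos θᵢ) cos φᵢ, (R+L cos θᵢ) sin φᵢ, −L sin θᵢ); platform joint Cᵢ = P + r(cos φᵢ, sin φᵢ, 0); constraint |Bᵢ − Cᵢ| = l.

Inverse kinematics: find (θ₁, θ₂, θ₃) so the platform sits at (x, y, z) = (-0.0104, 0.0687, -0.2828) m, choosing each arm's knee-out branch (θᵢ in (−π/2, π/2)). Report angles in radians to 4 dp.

φ1=0.0° → target in arm frame (-0.0104, 0.0687)
  A cos θ + B sin θ = C:  0.1704·cos θ + -0.2828·sin θ = -0.1072
  θ1 = atan2(B,A) + arccos(C/0.3302) = 0.8730
rotate P by −φ2: (0.0647, -0.0253, -0.2828)
  A cos θ + B sin θ = C:  0.0953·cos θ + -0.2828·sin θ = -0.0071
  √(A²+B²)=0.2984;  θ2 = -1.2457+1.5945 ≈ 0.3488
arm 3 (φ=240.0°): x'=-0.0543, y'=-0.0434
  e−x'=0.2143;  (l²−L²−(e−x')²−y'²−z²)/2L = -0.1657
  γ=atan2(-0.2828,0.2143)=-0.9223;  ψ=arccos(-0.4671)=2.0568;  θ3=γ+ψ≈1.1345

θ₁ = 0.8730, θ₂ = 0.3488, θ₃ = 1.1345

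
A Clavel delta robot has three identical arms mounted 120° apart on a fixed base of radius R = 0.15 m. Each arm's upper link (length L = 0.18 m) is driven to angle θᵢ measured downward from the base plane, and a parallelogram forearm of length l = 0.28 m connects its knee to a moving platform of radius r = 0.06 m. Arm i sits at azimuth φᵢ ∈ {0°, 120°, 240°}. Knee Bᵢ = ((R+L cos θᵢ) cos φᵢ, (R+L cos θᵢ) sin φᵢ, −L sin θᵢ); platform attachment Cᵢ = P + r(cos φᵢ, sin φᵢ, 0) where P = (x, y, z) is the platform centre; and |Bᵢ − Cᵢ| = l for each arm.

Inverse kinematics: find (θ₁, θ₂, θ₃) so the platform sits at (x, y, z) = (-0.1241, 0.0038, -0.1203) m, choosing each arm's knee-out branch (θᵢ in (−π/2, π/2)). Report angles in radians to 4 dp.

θ₁ = 1.2216, θ₂ = -0.2616, θ₃ = -0.1744

rotate P by −φ1: (-0.1241, 0.0038, -0.1203)
  A=0.2141, B=-0.1203, C=(l²−L²−A²−y'²−z²)/(2L)=-0.0398
  θ1 = atan2(B,A) + arccos(C/0.2456) = 1.2216
φ2=120.0° → target in arm frame (0.0653, 0.1056)
  A=0.0247, B=-0.1203, C=(l²−L²−A²−y'²−z²)/(2L)=0.0549
  γ=atan2(-0.1203,0.0247)=-1.3686;  ψ=arccos(0.4473)=1.1071;  θ2=γ+ψ≈-0.2616
rotate P by −φ3: (0.0588, -0.1094, -0.1203)
  A=0.0312, B=-0.1203, C=(l²−L²−A²−y'²−z²)/(2L)=0.0516
  √(A²+B²)=0.1243;  θ3 = -1.3167+1.1424 ≈ -0.1744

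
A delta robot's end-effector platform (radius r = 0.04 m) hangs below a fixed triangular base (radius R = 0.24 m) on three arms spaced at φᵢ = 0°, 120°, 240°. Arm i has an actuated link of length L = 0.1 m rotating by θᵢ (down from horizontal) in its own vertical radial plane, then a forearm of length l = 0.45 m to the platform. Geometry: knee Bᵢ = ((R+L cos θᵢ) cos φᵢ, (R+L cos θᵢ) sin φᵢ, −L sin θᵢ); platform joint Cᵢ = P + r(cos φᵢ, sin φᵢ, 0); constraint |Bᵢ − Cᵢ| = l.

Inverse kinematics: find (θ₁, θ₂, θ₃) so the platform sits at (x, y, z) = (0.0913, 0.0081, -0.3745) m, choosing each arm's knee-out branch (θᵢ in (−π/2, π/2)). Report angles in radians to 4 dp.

θ₁ = -0.2616, θ₂ = 0.6984, θ₃ = 0.7853

rotate P by −φ1: (0.0913, 0.0081, -0.3745)
  A=0.1087, B=-0.3745, C=(l²−L²−A²−y'²−z²)/(2L)=0.2018
  θ1 = atan2(B,A) + arccos(C/0.3900) = -0.2616
φ2=120.0° → target in arm frame (-0.0386, -0.0831)
  A=0.2386, B=-0.3745, C=(l²−L²−A²−y'²−z²)/(2L)=-0.0580
  √(A²+B²)=0.4441;  θ2 = -1.0035+1.7018 ≈ 0.6984
rotate P by −φ3: (-0.0527, 0.0750, -0.3745)
  A=0.2527, B=-0.3745, C=(l²−L²−A²−y'²−z²)/(2L)=-0.0861
  θ3 = atan2(B,A) + arccos(C/0.4518) = 0.7853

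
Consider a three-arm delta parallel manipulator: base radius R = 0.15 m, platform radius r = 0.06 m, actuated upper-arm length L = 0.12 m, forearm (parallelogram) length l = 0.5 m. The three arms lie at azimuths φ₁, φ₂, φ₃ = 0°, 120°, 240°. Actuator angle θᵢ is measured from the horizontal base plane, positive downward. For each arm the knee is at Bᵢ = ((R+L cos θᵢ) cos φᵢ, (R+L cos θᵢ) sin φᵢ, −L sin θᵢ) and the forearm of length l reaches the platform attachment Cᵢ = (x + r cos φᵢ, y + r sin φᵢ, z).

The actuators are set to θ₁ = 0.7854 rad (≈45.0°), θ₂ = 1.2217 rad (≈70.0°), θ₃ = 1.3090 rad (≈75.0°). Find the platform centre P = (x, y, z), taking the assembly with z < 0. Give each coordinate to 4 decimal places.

φ1=0.0°: virtual centre (0.1749, 0.0000, -0.0849), radius l
φ2=120.0°: virtual centre (-0.0655, 0.1135, -0.1128), radius l
φ3=240.0°: virtual centre (-0.0605, -0.1048, -0.1159), radius l
|O₂|²−|O₁|² = -0.0079;  |O₃|²−|O₁|² = -0.0097
[-0.4808 0.2270 -0.0558]·P = -0.0079;  [-0.4708 -0.2097 -0.0621]·P = -0.0097
Cramer: x(z) = 0.0185-0.1243z;  y(z) = 0.0045-0.0173z
sphere 1 gives Az²+Bz+C=0 with A=1.0157, B=0.2084, C=-0.2183;  B²−4AC=0.9306;  roots -0.5774, 0.3723;  negative root z = -0.5774
x = 0.0903, y = 0.0145

(0.0903, 0.0145, -0.5774)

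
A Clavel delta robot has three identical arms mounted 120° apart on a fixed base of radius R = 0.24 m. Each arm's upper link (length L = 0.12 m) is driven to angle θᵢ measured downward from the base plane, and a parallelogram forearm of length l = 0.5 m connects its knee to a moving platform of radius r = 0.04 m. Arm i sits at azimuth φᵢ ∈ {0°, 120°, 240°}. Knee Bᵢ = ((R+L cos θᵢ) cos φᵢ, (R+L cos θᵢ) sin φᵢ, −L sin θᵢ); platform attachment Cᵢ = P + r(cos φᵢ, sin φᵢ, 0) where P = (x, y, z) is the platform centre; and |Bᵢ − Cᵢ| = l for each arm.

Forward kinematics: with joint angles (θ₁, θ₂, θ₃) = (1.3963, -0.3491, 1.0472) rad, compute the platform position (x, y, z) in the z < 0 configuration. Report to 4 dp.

(-0.1323, 0.1434, -0.4418)

φ1=0.0°: virtual centre (0.2208, 0.0000, -0.1182), radius l
centre 2 = (0.3128·cos120.0°, 0.3128·sin120.0°, 0.0410) = (-0.1564, 0.2709, 0.0410)
centre 3 = (0.2600·cos240.0°, 0.2600·sin240.0°, -0.1039) = (-0.1300, -0.2252, -0.1039)
eliminate P² terms by subtracting sphere 1 from 2 and 3
[-0.7544 0.5417 0.3184]·P = 0.0368;  [-0.7017 -0.4503 0.0285]·P = 0.0157
det = 0.7199;  x = -0.0348+0.2207z,  y = 0.0194+-0.2805z
quadratic in z: (1.1274)z²+(0.1126)z+(-0.1703)=0, √Δ=0.8836 → z ∈ {-0.4418, 0.3419}; z = -0.4418 (taking z<0)
x = -0.1323, y = 0.1434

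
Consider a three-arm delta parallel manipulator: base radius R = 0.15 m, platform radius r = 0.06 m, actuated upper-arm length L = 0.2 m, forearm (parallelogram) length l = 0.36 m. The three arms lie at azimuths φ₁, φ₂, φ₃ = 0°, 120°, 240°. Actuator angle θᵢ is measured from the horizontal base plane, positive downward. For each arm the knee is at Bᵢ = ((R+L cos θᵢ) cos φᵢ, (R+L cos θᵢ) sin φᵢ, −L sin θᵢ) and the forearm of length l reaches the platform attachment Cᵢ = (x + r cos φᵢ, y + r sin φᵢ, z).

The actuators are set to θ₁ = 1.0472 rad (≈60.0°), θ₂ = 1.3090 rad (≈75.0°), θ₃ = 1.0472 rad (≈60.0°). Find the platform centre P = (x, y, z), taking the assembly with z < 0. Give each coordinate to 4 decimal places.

arm 1 at φ=0.0°: ρ1 = 0.1900;  O1 = (0.1900, 0.0000, -0.1732)
O2 = (0.1418·cos120.0°, 0.1418·sin120.0°, -0.1932) = (-0.0709, 0.1228, -0.1932)
O3 = (0.1900·cos240.0°, 0.1900·sin240.0°, -0.1732) = (-0.0950, -0.1645, -0.1732)
subtract pairs → two planes through P
linear system: -0.5218x+0.2455y = -0.0087−-0.0400z; -0.5700x+-0.3291y = 0.0000−0.0000z
det = 0.3117;  x = 0.0092+-0.0422z,  y = -0.0159+0.0731z
into |P−O₁|² = l²: 1.0071z² + 0.3593z + -0.0666 = 0;  Δ = 0.3976;  z = -0.4915 or 0.1347 → z<0 root = -0.4915
x = 0.0299, y = -0.0518

(0.0299, -0.0518, -0.4915)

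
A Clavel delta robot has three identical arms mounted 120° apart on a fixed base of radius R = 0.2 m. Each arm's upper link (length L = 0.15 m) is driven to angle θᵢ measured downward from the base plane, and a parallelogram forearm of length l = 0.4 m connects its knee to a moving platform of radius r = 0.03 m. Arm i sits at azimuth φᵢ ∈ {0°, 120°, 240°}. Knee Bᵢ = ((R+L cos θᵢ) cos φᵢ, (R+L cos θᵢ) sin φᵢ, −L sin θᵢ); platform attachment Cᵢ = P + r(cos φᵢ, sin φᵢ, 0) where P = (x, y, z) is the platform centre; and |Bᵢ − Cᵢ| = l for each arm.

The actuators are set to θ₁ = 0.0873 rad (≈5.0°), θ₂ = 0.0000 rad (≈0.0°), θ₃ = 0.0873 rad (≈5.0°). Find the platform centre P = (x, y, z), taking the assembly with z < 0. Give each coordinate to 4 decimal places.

φ1=0.0°: virtual centre (0.3194, 0.0000, -0.0131), radius l
O2 = (0.3200·cos120.0°, 0.3200·sin120.0°, 0.0000) = (-0.1600, 0.2771, 0.0000)
φ3=240.0°: virtual centre (-0.1597, -0.2766, -0.0131), radius l
eliminate P² terms by subtracting sphere 1 from 2 and 3
plane₁₂: -0.9589x+0.5543y+0.0262z = 0.0002
det = 1.0616;  x = -0.0001+0.0136z,  y = 0.0002+-0.0236z
into |P−O₁|² = l²: 1.0007z² + 0.0174z + -0.0577 = 0;  Δ = 0.2314;  z = -0.2491 or 0.2316 → z<0 root = -0.2491
x = -0.0035, y = 0.0061

(-0.0035, 0.0061, -0.2491)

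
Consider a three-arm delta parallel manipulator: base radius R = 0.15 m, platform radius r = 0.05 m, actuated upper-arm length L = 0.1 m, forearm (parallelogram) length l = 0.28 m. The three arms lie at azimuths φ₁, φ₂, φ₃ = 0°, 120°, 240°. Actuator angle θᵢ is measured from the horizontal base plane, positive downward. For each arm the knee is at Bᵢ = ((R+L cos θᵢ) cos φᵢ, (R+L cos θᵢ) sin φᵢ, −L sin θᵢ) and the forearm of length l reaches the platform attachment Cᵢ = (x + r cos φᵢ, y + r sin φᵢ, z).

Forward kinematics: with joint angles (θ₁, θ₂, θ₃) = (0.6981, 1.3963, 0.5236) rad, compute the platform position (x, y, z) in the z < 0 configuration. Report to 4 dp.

arm 1 at φ=0.0°: e+L cos θ1 = 0.1766;  centre 1 = (0.1766, 0.0000, -0.0643)
arm 2 at φ=120.0°: e+L cos θ2 = 0.1174;  centre 2 = (-0.0587, 0.1016, -0.0985)
φ3=240.0°: virtual centre (-0.0933, -0.1616, -0.0500), radius l
eliminate P² terms by subtracting sphere 1 from 2 and 3
linear system: -0.4706x+0.2033y = -0.0118−-0.0684z; -0.5398x+-0.3232y = 0.0020−0.0286z
det = 0.2618;  x = 0.0131+-0.0623z,  y = -0.0280+0.1924z
quadratic in z: (1.0409)z²+(0.1381)z+(-0.0467)=0, √Δ=0.4623 → z ∈ {-0.2884, 0.1557}; z = -0.2884 (taking z<0)
x = 0.0310, y = -0.0835

(0.0310, -0.0835, -0.2884)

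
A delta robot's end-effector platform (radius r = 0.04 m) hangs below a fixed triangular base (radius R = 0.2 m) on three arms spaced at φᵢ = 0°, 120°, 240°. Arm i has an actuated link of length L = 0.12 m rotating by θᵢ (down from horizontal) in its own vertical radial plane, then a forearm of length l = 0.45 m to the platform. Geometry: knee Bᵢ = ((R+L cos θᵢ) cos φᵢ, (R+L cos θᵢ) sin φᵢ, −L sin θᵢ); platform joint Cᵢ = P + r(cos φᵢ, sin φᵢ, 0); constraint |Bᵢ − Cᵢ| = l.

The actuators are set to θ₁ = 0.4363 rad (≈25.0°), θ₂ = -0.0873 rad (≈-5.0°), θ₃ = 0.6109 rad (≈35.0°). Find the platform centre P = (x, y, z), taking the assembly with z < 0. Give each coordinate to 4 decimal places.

(-0.0192, 0.0730, -0.3888)

arm 1 at φ=0.0°: (R−r)+L cos θ1 = 0.2688;  S1 = (0.2688, 0.0000, -0.0507)
arm 2 at φ=120.0°: (R−r)+L cos θ2 = 0.2795;  S2 = (-0.1398, 0.2421, 0.0105)
φ3=240.0°: virtual centre (-0.1291, -0.2237, -0.0688), radius l
eliminate P² terms by subtracting sphere 1 from 2 and 3
plane₁₂: -0.8171x+0.4842y+0.1223z = 0.0035
Cramer: x(z) = 0.0001+0.0495z;  y(z) = 0.0073-0.1691z
quadratic in z: (1.0311)z²+(0.0723)z+(-0.1277)=0, √Δ=0.7293 → z ∈ {-0.3888, 0.3186}; z = -0.3888 (taking z<0)
x = -0.0192, y = 0.0730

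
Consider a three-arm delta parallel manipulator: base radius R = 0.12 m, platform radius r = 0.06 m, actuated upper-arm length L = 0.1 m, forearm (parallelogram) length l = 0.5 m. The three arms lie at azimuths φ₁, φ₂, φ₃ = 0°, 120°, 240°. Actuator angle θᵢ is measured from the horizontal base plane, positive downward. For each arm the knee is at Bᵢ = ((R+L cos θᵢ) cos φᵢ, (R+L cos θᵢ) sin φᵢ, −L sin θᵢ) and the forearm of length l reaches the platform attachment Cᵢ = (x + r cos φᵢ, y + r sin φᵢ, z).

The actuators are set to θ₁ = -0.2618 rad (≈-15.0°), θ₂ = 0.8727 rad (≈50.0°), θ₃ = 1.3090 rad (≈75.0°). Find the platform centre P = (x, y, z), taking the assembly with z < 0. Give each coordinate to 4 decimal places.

(0.2659, 0.0905, -0.4536)

arm 1 at φ=0.0°: ρ1 = 0.1566;  centre 1 = (0.1566, 0.0000, 0.0259)
centre 2 = (0.1243·cos120.0°, 0.1243·sin120.0°, -0.0766) = (-0.0621, 0.1076, -0.0766)
φ3=240.0°: virtual centre (-0.0429, -0.0744, -0.0966), radius l
subtract pairs → two planes through P
[-0.4375 0.2153 -0.2050]·P = -0.0039;  [-0.3991 -0.1488 -0.2449]·P = -0.0085
det = 0.1510;  x = 0.0159+-0.5512z,  y = 0.0143+-0.1680z
into |P−centre ₁|² = l²: 1.3320z² + 0.0985z + -0.2293 = 0;  Δ = 1.2316;  z = -0.4536 or 0.3796 → z<0 root = -0.4536
x = 0.2659, y = 0.0905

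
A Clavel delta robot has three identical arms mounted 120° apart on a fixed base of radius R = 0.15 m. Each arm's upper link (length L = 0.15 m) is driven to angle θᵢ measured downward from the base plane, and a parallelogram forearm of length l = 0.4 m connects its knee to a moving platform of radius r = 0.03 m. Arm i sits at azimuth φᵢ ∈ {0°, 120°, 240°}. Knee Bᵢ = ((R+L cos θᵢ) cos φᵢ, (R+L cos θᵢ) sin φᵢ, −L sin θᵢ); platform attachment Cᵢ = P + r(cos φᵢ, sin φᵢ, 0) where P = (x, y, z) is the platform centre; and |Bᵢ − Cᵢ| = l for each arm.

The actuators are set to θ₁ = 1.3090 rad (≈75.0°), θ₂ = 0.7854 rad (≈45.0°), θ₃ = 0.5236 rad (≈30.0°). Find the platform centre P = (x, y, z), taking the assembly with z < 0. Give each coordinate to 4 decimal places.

arm 1 at φ=0.0°: (R−r)+L cos θ1 = 0.1588;  O1 = (0.1588, 0.0000, -0.1449)
O2 = (0.2261·cos120.0°, 0.2261·sin120.0°, -0.1061) = (-0.1130, 0.1958, -0.1061)
arm 3 at φ=240.0°: (R−r)+L cos θ3 = 0.2499;  O3 = (-0.1250, -0.2164, -0.0750)
subtract pairs → two planes through P
plane₁₂: -0.5437x+0.3916y+0.0776z = 0.0161
det = 0.4576;  x = -0.0340+0.1931z,  y = -0.0060+0.0698z
quadratic in z: (1.0421)z²+(0.2145)z+(-0.1018)=0, √Δ=0.6858 → z ∈ {-0.4320, 0.2261}; z = -0.4320 (taking z<0)
x = -0.1174, y = -0.0361

(-0.1174, -0.0361, -0.4320)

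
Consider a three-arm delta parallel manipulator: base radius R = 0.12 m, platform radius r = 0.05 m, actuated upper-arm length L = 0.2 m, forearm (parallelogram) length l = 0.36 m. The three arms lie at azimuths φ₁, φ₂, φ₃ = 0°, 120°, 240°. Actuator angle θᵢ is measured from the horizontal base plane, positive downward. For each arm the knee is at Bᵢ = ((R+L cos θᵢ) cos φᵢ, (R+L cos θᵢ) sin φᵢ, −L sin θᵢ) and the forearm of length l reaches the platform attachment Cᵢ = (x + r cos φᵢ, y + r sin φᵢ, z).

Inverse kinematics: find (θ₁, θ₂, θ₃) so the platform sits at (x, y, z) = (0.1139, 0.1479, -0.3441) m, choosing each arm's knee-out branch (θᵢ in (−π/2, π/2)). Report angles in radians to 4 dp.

θ₁ = 0.2620, θ₂ = 0.4364, θ₃ = 1.2218

arm 1 (φ=0.0°): x'=0.1139, y'=0.1479
  A cos θ + B sin θ = C:  -0.0439·cos θ + -0.3441·sin θ = -0.1315
  θ1 = atan2(B,A) + arccos(C/0.3469) = 0.2620
φ2=120.0° → target in arm frame (0.0711, -0.1726)
  A cos θ + B sin θ = C:  -0.0011·cos θ + -0.3441·sin θ = -0.1465
  √(A²+B²)=0.3441;  θ2 = -1.5741+2.0105 ≈ 0.4364
arm 3 (φ=240.0°): x'=-0.1850, y'=0.0247
  e−x'=0.2550;  (l²−L²−(e−x')²−y'²−z²)/2L = -0.2361
  θ3 = atan2(B,A) + arccos(C/0.4283) = 1.2218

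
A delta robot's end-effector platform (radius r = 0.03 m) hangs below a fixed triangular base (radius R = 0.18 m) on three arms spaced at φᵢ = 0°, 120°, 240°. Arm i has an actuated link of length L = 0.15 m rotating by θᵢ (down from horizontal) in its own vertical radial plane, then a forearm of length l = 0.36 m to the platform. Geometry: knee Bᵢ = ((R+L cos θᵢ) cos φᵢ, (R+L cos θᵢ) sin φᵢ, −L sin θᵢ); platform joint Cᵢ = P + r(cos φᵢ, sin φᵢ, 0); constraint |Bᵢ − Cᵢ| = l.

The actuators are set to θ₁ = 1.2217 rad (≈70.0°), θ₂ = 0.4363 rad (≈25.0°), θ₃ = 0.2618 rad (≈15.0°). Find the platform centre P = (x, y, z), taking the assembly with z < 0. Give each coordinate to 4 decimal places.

(-0.1179, -0.0166, -0.3066)

φ1=0.0°: virtual centre (0.2013, 0.0000, -0.1410), radius l
φ2=120.0°: virtual centre (-0.1430, 0.2476, -0.0634), radius l
φ3=240.0°: virtual centre (-0.1474, -0.2554, -0.0388), radius l
|S₂|²−|S₁|² = 0.0254;  |S₃|²−|S₁|² = 0.0281
linear system: -0.6886x+0.4953y = 0.0254−0.1551z; -0.6975x+-0.5108y = 0.0281−0.2043z
Cramer: x(z) = -0.0385+0.2588z;  y(z) = -0.0023+0.0465z
sphere 1 gives Az²+Bz+C=0 with A=1.0691, B=0.1576, C=-0.0522;  B²−4AC=0.2480;  roots -0.3066, 0.1592;  negative root z = -0.3066
x = -0.1179, y = -0.0166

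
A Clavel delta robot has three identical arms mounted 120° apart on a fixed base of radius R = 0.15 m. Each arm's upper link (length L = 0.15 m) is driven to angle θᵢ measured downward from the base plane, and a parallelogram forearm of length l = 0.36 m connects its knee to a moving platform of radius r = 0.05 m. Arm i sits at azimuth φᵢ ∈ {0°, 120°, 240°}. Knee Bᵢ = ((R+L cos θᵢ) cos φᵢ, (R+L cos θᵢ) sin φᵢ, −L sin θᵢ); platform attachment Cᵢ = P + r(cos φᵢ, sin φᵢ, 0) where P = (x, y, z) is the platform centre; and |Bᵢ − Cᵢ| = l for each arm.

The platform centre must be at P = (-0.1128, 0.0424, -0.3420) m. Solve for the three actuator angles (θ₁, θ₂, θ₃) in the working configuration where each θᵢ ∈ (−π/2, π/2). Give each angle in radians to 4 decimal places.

rotate P by −φ1: (-0.1128, 0.0424, -0.3420)
  A cos θ + B sin θ = C:  0.2128·cos θ + -0.3420·sin θ = -0.1898
  γ=atan2(-0.3420,0.2128)=-1.0142;  ψ=arccos(-0.4712)=2.0615;  θ1=γ+ψ≈1.0473
arm 2 (φ=120.0°): x'=0.0931, y'=0.0765
  e−x'=0.0069;  (l²−L²−(e−x')²−y'²−z²)/2L = -0.0525
  θ2 = atan2(B,A) + arccos(C/0.3421) = 0.1743
φ3=240.0° → target in arm frame (0.0197, -0.1189)
  A=0.0803, B=-0.3420, C=(l²−L²−A²−y'²−z²)/(2L)=-0.1015
  θ3 = atan2(B,A) + arccos(C/0.3513) = 0.5238

θ₁ = 1.0473, θ₂ = 0.1743, θ₃ = 0.5238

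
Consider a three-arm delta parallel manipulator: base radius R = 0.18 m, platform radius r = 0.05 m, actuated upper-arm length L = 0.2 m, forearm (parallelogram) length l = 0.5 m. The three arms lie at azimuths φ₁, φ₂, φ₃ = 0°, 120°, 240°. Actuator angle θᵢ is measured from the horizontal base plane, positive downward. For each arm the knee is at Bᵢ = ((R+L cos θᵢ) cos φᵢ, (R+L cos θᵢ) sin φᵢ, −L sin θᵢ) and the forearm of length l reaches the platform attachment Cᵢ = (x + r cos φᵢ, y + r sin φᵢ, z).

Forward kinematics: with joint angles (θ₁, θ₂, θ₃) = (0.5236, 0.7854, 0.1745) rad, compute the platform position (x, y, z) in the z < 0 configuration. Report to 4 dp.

arm 1 at φ=0.0°: e+L cos θ1 = 0.3032;  O1 = (0.3032, 0.0000, -0.1000)
O2 = (0.2714·cos120.0°, 0.2714·sin120.0°, -0.1414) = (-0.1357, 0.2351, -0.1414)
O3 = (0.3270·cos240.0°, 0.3270·sin240.0°, -0.0347) = (-0.1635, -0.2832, -0.0347)
subtract pairs → two planes through P
linear system: -0.8778x+0.4701y = -0.0083−-0.0828z; -0.9334x+-0.5663y = 0.0062−0.1306z
det = 0.9359;  x = 0.0019+0.0155z,  y = -0.0140+0.2051z
into |P−O₁|² = l²: 1.0423z² + 0.1849z + -0.1490 = 0;  Δ = 0.6555;  z = -0.4771 or 0.2997 → z<0 root = -0.4771
x = -0.0055, y = -0.1119

(-0.0055, -0.1119, -0.4771)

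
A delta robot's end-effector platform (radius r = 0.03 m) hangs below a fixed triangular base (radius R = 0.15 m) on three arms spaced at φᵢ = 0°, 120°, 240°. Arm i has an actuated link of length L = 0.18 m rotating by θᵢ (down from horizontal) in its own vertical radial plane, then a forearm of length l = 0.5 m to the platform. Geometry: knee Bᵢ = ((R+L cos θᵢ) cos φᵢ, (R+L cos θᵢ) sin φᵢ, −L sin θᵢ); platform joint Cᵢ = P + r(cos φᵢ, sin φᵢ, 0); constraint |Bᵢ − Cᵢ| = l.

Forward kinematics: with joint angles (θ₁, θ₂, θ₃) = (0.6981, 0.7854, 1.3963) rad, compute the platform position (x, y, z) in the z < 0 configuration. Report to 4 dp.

arm 1 at φ=0.0°: ρ1 = 0.2579;  S1 = (0.2579, 0.0000, -0.1157)
arm 2 at φ=120.0°: ρ2 = 0.2473;  S2 = (-0.1236, 0.2141, -0.1273)
S3 = (0.1513·cos240.0°, 0.1513·sin240.0°, -0.1773) = (-0.0756, -0.1310, -0.1773)
eliminate P² terms by subtracting sphere 1 from 2 and 3
[-0.7631 0.4283 -0.0232]·P = -0.0025;  [-0.6670 -0.2620 -0.1231]·P = -0.0256
Cramer: x(z) = 0.0239-0.1211z;  y(z) = 0.0367-0.1617z
quadratic in z: (1.0408)z²+(0.2762)z+(-0.1805)=0, √Δ=0.9099 → z ∈ {-0.5698, 0.3044}; z = -0.5698 (taking z<0)
x = 0.0930, y = 0.1288

(0.0930, 0.1288, -0.5698)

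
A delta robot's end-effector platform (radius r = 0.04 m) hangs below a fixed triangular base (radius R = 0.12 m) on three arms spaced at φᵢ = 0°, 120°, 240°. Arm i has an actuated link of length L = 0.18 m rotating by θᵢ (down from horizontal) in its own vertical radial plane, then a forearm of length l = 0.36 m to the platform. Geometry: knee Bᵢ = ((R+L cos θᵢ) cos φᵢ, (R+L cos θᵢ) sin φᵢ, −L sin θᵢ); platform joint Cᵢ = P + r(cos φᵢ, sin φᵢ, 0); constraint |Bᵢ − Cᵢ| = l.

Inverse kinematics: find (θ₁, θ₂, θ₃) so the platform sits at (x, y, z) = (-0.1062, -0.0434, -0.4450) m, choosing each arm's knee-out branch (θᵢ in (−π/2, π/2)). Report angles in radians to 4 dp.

θ₁ = 1.3089, θ₂ = 0.9599, θ₃ = 0.6978

arm 1 (φ=0.0°): x'=-0.1062, y'=-0.0434
  e−x'=0.1862;  (l²−L²−(e−x')²−y'²−z²)/2L = -0.3816
  γ=atan2(-0.4450,0.1862)=-1.1745;  ψ=arccos(-0.7911)=2.4834;  θ1=γ+ψ≈1.3089
rotate P by −φ2: (0.0155, 0.1137, -0.4450)
  A cos θ + B sin θ = C:  0.0645·cos θ + -0.4450·sin θ = -0.3275
  γ=atan2(-0.4450,0.0645)=-1.4269;  ψ=arccos(-0.7284)=2.3867;  θ2=γ+ψ≈0.9599
arm 3 (φ=240.0°): x'=0.0907, y'=-0.0703
  A=-0.0107, B=-0.4450, C=(l²−L²−A²−y'²−z²)/(2L)=-0.2941
  γ=atan2(-0.4450,-0.0107)=-1.5948;  ψ=arccos(-0.6607)=2.2926;  θ3=γ+ψ≈0.6978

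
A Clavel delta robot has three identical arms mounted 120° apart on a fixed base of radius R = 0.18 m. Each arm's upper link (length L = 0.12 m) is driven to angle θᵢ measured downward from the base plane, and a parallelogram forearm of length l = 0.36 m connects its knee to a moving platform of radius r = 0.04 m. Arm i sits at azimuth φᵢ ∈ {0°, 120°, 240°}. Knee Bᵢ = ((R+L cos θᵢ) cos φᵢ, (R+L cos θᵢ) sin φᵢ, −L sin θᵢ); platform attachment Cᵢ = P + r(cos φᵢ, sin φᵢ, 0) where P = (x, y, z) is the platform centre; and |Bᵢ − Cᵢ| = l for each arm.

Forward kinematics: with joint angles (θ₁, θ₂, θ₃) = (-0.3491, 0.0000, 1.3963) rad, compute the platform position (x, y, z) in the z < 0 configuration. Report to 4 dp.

(0.1050, 0.1359, -0.2577)

O1 = (0.2528·cos0.0°, 0.2528·sin0.0°, 0.0410) = (0.2528, 0.0000, 0.0410)
O2 = (0.2600·cos120.0°, 0.2600·sin120.0°, 0.0000) = (-0.1300, 0.2252, 0.0000)
arm 3 at φ=240.0°: ρ3 = 0.1608;  O3 = (-0.0804, -0.1393, -0.1182)
subtract pairs → two planes through P
[-0.7655 0.4503 -0.0821]·P = 0.0020;  [-0.6664 -0.2786 -0.3184]·P = -0.0257
Cramer: x(z) = 0.0215-0.3239z;  y(z) = 0.0410-0.3683z
quadratic in z: (1.2406)z²+(0.0375)z+(-0.0727)=0, √Δ=0.6020 → z ∈ {-0.2577, 0.2275}; z = -0.2577 (taking z<0)
x = 0.1050, y = 0.1359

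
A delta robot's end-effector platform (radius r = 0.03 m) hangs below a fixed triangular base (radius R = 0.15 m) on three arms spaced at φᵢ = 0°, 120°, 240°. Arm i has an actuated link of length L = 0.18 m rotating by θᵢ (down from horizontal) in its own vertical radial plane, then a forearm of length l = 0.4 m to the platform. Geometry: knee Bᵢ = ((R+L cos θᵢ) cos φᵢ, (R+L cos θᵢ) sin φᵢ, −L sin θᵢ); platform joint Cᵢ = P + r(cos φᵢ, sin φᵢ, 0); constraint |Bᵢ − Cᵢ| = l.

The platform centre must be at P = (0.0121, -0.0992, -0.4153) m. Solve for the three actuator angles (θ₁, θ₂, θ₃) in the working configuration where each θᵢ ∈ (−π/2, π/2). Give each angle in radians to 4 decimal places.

θ₁ = 0.6982, θ₂ = 1.0472, θ₃ = 0.4364

arm 1 (φ=0.0°): x'=0.0121, y'=-0.0992
  e−x'=0.1079;  (l²−L²−(e−x')²−y'²−z²)/2L = -0.1843
  √(A²+B²)=0.4291;  θ1 = -1.3166+2.0148 ≈ 0.6982
φ2=120.0° → target in arm frame (-0.0920, 0.0391)
  A cos θ + B sin θ = C:  0.2120·cos θ + -0.4153·sin θ = -0.2537
  θ2 = atan2(B,A) + arccos(C/0.4663) = 1.0472
φ3=240.0° → target in arm frame (0.0799, 0.0601)
  A=0.0401, B=-0.4153, C=(l²−L²−A²−y'²−z²)/(2L)=-0.1392
  √(A²+B²)=0.4172;  θ3 = -1.4744+1.9108 ≈ 0.4364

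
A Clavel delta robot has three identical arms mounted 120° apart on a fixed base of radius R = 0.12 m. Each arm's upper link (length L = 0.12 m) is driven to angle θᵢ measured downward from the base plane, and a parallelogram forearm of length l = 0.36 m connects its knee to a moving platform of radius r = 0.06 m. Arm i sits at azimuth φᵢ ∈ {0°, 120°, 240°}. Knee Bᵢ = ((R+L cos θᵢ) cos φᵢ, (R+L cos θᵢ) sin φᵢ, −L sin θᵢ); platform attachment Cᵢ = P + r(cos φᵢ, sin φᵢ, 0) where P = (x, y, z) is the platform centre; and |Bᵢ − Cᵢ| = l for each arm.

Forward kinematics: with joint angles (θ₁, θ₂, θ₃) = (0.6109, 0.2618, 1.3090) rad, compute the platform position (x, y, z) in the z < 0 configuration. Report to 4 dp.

arm 1 at φ=0.0°: (R−r)+L cos θ1 = 0.1583;  O1 = (0.1583, 0.0000, -0.0688)
O2 = (0.1759·cos120.0°, 0.1759·sin120.0°, -0.0311) = (-0.0880, 0.1523, -0.0311)
arm 3 at φ=240.0°: (R−r)+L cos θ3 = 0.0911;  O3 = (-0.0455, -0.0789, -0.1159)
subtract pairs → two planes through P
linear system: -0.4925x+0.3047y = 0.0021−0.0755z; -0.4076x+-0.1577y = -0.0081−-0.0942z
det = 0.2019;  x = 0.0105+-0.0831z,  y = 0.0240+-0.3823z
quadratic in z: (1.1530)z²+(0.1439)z+(-0.1025)=0, √Δ=0.7023 → z ∈ {-0.3670, 0.2421}; z = -0.3670 (taking z<0)
x = 0.0410, y = 0.1642

(0.0410, 0.1642, -0.3670)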